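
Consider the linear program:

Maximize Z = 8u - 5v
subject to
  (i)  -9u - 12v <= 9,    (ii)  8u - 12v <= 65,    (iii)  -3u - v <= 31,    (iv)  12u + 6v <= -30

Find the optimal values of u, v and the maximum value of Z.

Vertices and Z = 8u - 5v:
  (-121/9, 28/3) → Z = -1388/9
  (-17/5, 9/5) → Z = -181/5
  (-26, 47) → Z = -443

At the optimal vertex, -9u - 12v = 9 and 12u + 6v = -30.
Solving simultaneously gives u = -17/5, v = 9/5.

u = -17/5, v = 9/5, maximum Z = -181/5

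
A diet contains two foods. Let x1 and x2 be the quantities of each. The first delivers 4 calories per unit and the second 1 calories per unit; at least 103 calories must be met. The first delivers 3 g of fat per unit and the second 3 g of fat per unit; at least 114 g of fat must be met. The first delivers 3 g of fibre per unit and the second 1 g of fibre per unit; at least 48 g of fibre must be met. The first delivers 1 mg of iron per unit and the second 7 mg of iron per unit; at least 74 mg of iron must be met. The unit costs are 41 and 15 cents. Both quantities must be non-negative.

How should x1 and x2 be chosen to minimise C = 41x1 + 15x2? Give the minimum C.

x1 = 65/3, x2 = 49/3, minimum C = 3400/3

Extreme points and C = 41x1 + 15x2:
  (0, 103) → C = 1545
  (74, 0) → C = 3034
  (65/3, 49/3) → C = 3400/3
  (32, 6) → C = 1402
The feasible region is unbounded (it extends along (0, 1), (1, 0)), but C strictly increases along every unbounded feasible direction, so there is no improving ray and the minimum is attained at a vertex.

The binding constraints are 4x1 + x2 = 103 and 3x1 + 3x2 = 114.
Solving simultaneously gives x1 = 65/3, x2 = 49/3.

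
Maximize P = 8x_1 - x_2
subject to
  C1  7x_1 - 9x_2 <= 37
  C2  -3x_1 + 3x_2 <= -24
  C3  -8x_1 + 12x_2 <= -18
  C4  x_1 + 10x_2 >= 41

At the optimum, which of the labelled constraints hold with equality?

C1 and C3

Extreme points and P = 8x_1 - x_2:
  (35/2, 19/2) → P = 261/2
  (47/2, 85/6) → P = 1043/6
  (39/2, 23/2) → P = 289/2

The maximum is at (47/2, 85/6). Substituting into each constraint, equality holds for C1 and C3; the remaining constraints have slack.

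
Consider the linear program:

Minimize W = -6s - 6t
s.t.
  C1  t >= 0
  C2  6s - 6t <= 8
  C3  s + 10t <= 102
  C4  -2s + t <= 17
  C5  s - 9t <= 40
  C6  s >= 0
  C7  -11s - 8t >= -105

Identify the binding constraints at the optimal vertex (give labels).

C3 and C7

Vertices and W = -6s - 6t:
  (4/3, 0) → W = -8
  (0, 0) → W = 0
  (347/57, 271/57) → W = -1236/19
  (0, 51/5) → W = -306/5
  (39/17, 339/34) → W = -1251/17

The minimum is at (39/17, 339/34). Substituting into each constraint, equality holds for C3 and C7; the remaining constraints have slack.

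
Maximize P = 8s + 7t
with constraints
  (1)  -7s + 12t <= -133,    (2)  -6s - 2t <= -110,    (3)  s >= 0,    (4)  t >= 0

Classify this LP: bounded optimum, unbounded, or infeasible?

unbounded

From the feasible point (19, 0), moving in the direction (12, 7) keeps every constraint satisfied while P increases without bound.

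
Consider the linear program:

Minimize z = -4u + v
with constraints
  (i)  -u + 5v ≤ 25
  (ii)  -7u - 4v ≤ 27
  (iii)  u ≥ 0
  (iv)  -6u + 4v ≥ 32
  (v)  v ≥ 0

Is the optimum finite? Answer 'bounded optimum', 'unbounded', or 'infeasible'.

infeasible

The boundaries -u + 5v = 25 and -7u - 4v = 27 meet at (-235/39, 148/39), but that point violates u ≥ 0. Every candidate vertex is excluded by some other constraint, so the feasible region is empty.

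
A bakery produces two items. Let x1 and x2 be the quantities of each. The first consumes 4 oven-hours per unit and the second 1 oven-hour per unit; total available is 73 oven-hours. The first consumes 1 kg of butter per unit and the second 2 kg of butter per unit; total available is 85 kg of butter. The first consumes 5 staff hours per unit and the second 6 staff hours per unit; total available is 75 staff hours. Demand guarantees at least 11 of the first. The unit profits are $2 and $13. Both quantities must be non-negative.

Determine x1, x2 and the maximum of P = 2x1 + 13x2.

x1 = 11, x2 = 10/3, maximum P = 196/3

Extreme points and P = 2x1 + 13x2:
  (15, 0) → P = 30
  (11, 0) → P = 22
  (11, 10/3) → P = 196/3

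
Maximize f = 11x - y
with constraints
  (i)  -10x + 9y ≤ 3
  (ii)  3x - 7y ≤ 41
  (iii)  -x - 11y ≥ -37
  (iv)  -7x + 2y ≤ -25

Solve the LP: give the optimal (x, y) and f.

Extreme points and f = 11x - y:
  (71/4, 7/4) → f = 387/2
  (93/43, -212/43) → f = 1235/43
  (349/79, 234/79) → f = 3605/79

x = 71/4, y = 7/4, maximum f = 387/2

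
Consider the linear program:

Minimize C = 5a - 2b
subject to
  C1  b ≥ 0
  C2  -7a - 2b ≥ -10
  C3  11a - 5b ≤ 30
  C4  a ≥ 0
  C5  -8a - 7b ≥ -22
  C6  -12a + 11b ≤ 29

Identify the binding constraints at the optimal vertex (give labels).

Vertices and C = 5a - 2b:
  (10/7, 0) → C = 50/7
  (0, 0) → C = 0
  (26/33, 74/33) → C = -6/11
  (0, 29/11) → C = -58/11
  (39/172, 124/43) → C = -797/172

The minimum is at (0, 29/11). Substituting into each constraint, equality holds for C4 and C6; the remaining constraints have slack.

C4 and C6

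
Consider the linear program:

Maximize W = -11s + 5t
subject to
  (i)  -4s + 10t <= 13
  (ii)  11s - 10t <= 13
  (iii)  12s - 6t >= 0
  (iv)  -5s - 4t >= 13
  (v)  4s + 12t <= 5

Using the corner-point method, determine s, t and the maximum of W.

s = -13/9, t = -26/9, maximum W = 13/9

Extreme points and W = -11s + 5t:
  (-13/9, -26/9) → W = 13/9
  (-39/47, -104/47) → W = -91/47
  (-1, -2) → W = 1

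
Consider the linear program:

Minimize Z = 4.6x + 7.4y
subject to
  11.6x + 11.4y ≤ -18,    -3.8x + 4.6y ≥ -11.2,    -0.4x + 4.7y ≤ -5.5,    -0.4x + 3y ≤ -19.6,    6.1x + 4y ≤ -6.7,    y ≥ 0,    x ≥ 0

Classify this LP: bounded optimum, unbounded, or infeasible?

The boundaries y = 0 and x = 0 meet at (0, 0), but that point violates 11.6x + 11.4y ≤ -18. Every candidate vertex is excluded by some other constraint, so the feasible region is empty.

infeasible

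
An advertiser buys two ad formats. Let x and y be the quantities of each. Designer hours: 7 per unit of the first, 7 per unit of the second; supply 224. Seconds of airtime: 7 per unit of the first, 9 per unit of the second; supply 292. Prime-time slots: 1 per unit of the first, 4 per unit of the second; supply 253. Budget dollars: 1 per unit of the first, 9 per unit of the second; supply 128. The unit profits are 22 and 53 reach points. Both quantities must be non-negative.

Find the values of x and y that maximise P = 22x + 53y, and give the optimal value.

Feasible corners and P = 22x + 53y:
  (0, 0) → P = 0
  (0, 128/9) → P = 6784/9
  (32, 0) → P = 704
  (20, 12) → P = 1076

x = 20, y = 12, maximum P = 1076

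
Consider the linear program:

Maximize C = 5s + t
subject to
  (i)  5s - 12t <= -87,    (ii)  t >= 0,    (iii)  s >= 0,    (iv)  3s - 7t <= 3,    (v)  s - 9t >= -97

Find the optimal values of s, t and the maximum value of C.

Vertices and C = 5s + t:
  (0, 29/4) → C = 29/4
  (127/11, 398/33) → C = 2303/33
  (0, 97/9) → C = 97/9

s = 127/11, t = 398/33, maximum C = 2303/33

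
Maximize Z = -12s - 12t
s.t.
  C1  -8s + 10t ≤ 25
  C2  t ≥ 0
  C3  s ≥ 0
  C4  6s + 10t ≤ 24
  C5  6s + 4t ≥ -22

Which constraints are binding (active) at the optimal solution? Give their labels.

Corner points and Z = -12s - 12t:
  (0, 0) → Z = 0
  (4, 0) → Z = -48
  (0, 12/5) → Z = -144/5

The maximum is at (0, 0). Substituting into each constraint, equality holds for C2 and C3; the remaining constraints have slack.

C2 and C3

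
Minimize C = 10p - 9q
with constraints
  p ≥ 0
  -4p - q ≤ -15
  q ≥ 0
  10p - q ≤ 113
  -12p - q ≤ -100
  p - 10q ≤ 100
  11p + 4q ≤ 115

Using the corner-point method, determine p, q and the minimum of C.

p = 285/37, q = 280/37, minimum C = 330/37

Extreme points and C = 10p - 9q:
  (25/3, 0) → C = 250/3
  (115/11, 0) → C = 1150/11
  (285/37, 280/37) → C = 330/37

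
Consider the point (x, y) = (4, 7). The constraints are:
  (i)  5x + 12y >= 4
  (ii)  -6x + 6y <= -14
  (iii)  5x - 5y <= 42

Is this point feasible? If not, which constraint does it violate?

not feasible — violates (ii)

Constraint (ii): -6x + 6y = 18, which is not ≤ -14. All other constraints are satisfied.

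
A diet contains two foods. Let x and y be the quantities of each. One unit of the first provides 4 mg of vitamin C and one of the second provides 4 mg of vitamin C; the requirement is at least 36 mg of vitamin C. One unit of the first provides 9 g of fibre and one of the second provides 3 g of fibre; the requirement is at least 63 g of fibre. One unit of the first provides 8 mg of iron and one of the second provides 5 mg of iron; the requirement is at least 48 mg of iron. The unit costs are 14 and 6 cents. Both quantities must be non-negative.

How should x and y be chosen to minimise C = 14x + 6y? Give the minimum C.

x = 6, y = 3, minimum C = 102

Feasible corners and C = 14x + 6y:
  (0, 21) → C = 126
  (9, 0) → C = 126
  (6, 3) → C = 102
The feasible region is unbounded (it extends along (0, 1), (1, 0)), but C strictly increases along every unbounded feasible direction, so there is no improving ray and the minimum is attained at a vertex.

At the optimal vertex, 4x + 4y = 36 and 9x + 3y = 63.
Solving simultaneously gives x = 6, y = 3.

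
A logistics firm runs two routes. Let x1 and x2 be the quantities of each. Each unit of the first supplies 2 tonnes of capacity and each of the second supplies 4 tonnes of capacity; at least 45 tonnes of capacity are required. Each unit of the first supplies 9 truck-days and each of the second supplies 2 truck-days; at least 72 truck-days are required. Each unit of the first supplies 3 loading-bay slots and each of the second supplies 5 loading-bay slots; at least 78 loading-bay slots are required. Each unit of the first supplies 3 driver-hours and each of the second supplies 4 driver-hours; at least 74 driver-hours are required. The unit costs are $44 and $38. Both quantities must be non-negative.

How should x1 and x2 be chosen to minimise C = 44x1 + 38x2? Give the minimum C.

x1 = 14/3, x2 = 15, minimum C = 2326/3

Corner points and C = 44x1 + 38x2:
  (0, 36) → C = 1368
  (26, 0) → C = 1144
  (14/3, 15) → C = 2326/3
  (58/3, 4) → C = 3008/3
The feasible region is unbounded (it extends along (0, 1), (1, 0)), but C strictly increases along every unbounded feasible direction, so there is no improving ray and the minimum is attained at a vertex.

The binding constraints are 9x1 + 2x2 = 72 and 3x1 + 4x2 = 74.
Solving simultaneously gives x1 = 14/3, x2 = 15.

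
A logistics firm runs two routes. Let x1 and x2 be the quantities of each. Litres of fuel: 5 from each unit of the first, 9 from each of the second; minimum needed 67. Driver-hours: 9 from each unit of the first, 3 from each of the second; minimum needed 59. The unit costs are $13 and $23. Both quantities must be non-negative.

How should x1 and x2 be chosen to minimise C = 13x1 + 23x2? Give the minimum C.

The feasible region is unbounded (it extends along (0, 1), (1, 0)), but C strictly increases along every unbounded feasible direction, so there is no improving ray and the minimum is attained at a vertex.

At the optimal vertex, 5x1 + 9x2 = 67 and 9x1 + 3x2 = 59.
Solving simultaneously gives x1 = 5, x2 = 14/3.

x1 = 5, x2 = 14/3, minimum C = 517/3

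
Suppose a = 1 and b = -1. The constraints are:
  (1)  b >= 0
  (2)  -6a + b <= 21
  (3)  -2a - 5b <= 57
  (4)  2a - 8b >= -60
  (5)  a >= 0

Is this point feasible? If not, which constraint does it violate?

not feasible — violates (1)

Constraint (1): b = -1, which is not ≥ 0. All other constraints are satisfied.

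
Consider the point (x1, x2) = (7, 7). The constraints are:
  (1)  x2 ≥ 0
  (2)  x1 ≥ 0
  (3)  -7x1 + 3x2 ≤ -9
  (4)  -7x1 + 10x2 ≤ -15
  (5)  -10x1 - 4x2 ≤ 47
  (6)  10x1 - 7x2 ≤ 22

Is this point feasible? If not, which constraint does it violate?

not feasible — violates (4)

Constraint (4): -7x1 + 10x2 = 21, which is not ≤ -15. All other constraints are satisfied.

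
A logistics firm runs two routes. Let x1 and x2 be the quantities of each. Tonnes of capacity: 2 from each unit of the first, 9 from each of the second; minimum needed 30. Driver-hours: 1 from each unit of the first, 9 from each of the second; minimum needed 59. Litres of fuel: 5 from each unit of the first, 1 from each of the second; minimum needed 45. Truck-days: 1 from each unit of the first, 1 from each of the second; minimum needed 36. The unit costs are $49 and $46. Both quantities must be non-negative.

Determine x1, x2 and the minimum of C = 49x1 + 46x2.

x1 = 9/4, x2 = 135/4, minimum C = 6651/4

Vertices and C = 49x1 + 46x2:
  (0, 45) → C = 2070
  (59, 0) → C = 2891
  (265/8, 23/8) → C = 14043/8
  (9/4, 135/4) → C = 6651/4
The feasible region is unbounded (it extends along (0, 1), (1, 0)), but C strictly increases along every unbounded feasible direction, so there is no improving ray and the minimum is attained at a vertex.

The binding constraints are 5x1 + x2 = 45 and x1 + x2 = 36.
Solving simultaneously gives x1 = 9/4, x2 = 135/4.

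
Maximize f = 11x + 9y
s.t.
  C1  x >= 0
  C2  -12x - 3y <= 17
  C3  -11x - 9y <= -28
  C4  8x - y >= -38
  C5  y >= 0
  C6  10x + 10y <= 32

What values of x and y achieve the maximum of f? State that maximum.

x = 16/5, y = 0, maximum f = 176/5

Feasible corners and f = 11x + 9y:
  (0, 28/9) → f = 28
  (0, 16/5) → f = 144/5
  (28/11, 0) → f = 28
  (16/5, 0) → f = 176/5

At the optimal vertex, y = 0 and 10x + 10y = 32.
Solving simultaneously gives x = 16/5, y = 0.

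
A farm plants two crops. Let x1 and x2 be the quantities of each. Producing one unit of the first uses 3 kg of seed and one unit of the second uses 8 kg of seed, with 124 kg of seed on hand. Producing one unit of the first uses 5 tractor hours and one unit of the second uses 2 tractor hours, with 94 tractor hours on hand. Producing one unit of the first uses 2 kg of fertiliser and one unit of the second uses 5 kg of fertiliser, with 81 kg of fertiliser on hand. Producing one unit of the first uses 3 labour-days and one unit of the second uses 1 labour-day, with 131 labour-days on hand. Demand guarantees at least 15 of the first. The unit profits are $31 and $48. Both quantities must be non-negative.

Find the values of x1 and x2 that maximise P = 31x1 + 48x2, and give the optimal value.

x1 = 15, x2 = 19/2, maximum P = 921

Extreme points and P = 31x1 + 48x2:
  (94/5, 0) → P = 2914/5
  (15, 0) → P = 465
  (15, 19/2) → P = 921

At the optimal vertex, 5x1 + 2x2 = 94 and x1 = 15.
Solving simultaneously gives x1 = 15, x2 = 19/2.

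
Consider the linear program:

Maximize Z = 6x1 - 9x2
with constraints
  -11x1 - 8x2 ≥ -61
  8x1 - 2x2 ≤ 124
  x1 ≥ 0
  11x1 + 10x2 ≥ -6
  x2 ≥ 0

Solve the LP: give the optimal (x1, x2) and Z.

Feasible corners and Z = 6x1 - 9x2:
  (0, 61/8) → Z = -549/8
  (61/11, 0) → Z = 366/11
  (0, 0) → Z = 0

The optimum lies where -11x1 - 8x2 = -61 and x2 = 0.
Solving simultaneously gives x1 = 61/11, x2 = 0.

x1 = 61/11, x2 = 0, maximum Z = 366/11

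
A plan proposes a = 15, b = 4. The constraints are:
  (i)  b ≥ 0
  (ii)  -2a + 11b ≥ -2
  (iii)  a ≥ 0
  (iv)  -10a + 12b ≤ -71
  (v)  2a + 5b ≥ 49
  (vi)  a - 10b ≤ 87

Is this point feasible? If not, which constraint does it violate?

(i): 4 ≥ 0 ✓
(ii): 14 ≥ -2 ✓
(iii): 15 ≥ 0 ✓
(iv): -102 ≤ -71 ✓
(v): 50 ≥ 49 ✓
(vi): -25 ≤ 87 ✓

feasible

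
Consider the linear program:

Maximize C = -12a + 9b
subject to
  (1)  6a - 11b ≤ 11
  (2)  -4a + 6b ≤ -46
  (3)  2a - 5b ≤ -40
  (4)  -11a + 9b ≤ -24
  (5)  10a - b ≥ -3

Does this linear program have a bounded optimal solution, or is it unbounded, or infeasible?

bounded optimum

Corner points and C = -12a + 9b:
  (495/8, 131/4) → C = -1791/4
  (235/4, 63/2) → C = -843/2
The feasible region has finitely many vertices and no improving ray; the maximum is -843/2 at (235/4, 63/2).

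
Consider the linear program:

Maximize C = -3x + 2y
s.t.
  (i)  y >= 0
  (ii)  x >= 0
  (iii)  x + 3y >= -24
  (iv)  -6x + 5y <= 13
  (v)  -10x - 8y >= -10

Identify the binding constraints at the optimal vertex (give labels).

(ii) and (v)

Feasible corners and C = -3x + 2y:
  (0, 0) → C = 0
  (1, 0) → C = -3
  (0, 5/4) → C = 5/2

The maximum is at (0, 5/4). Substituting into each constraint, equality holds for (ii) and (v); the remaining constraints have slack.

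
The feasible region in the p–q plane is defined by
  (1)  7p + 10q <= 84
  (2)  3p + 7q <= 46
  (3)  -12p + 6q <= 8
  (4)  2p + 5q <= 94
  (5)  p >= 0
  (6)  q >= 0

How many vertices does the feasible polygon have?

5

Of the 15 pairwise boundary intersections, those satisfying every inequality are:
  (128/19, 70/19)
  (12, 0)
  (110/51, 96/17)
  (0, 4/3)
  (0, 0)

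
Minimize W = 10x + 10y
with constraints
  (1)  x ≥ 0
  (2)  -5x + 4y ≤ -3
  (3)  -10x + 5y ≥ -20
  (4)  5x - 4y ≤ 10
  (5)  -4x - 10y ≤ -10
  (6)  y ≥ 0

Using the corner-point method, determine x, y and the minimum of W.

Feasible corners and W = 10x + 10y:
  (13/3, 14/3) → W = 90
  (35/33, 19/33) → W = 180/11
  (25/12, 1/6) → W = 45/2

At the optimal vertex, -5x + 4y = -3 and -4x - 10y = -10.
Solving simultaneously gives x = 35/33, y = 19/33.

x = 35/33, y = 19/33, minimum W = 180/11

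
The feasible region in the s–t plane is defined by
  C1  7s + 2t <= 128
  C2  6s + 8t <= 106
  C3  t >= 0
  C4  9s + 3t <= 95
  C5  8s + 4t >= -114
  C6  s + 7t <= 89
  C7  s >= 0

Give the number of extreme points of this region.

The feasible vertices (each the meet of two boundaries and inside every other half-plane) are:
  (221/27, 64/9)
  (15/17, 214/17)
  (95/9, 0)
  (0, 0)
  (0, 89/7)

5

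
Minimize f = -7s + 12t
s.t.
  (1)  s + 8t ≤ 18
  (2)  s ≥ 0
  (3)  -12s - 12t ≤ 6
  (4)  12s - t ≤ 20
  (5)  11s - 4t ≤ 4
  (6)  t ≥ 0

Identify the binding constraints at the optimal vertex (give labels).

Corner points and f = -7s + 12t:
  (0, 9/4) → f = 27
  (26/23, 97/46) → f = 400/23
  (0, 0) → f = 0
  (4/11, 0) → f = -28/11

The minimum is at (4/11, 0). Substituting into each constraint, equality holds for (5) and (6); the remaining constraints have slack.

(5) and (6)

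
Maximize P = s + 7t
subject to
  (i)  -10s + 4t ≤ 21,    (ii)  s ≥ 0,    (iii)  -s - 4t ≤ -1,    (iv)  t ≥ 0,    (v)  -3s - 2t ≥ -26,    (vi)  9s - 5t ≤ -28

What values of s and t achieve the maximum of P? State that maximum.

s = 31/16, t = 323/32, maximum P = 2323/32

Corner points and P = s + 7t:
  (31/16, 323/32) → P = 2323/32
  (1/2, 13/2) → P = 46
  (74/33, 106/11) → P = 2300/33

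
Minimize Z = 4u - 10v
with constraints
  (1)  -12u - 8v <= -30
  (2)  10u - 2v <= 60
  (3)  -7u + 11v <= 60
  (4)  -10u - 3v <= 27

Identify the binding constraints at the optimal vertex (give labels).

Feasible corners and Z = 4u - 10v:
  (135/26, -105/26) → Z = 795/13
  (-75/94, 465/94) → Z = -2475/47
  (65/8, 85/8) → Z = -295/4

The minimum is at (65/8, 85/8). Substituting into each constraint, equality holds for (2) and (3); the remaining constraints have slack.

(2) and (3)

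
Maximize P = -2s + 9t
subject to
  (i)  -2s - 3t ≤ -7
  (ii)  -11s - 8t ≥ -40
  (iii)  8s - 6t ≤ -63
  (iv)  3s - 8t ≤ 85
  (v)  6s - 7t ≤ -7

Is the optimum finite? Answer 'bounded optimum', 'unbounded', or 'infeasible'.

From the feasible point (-49/12, 91/18), moving in the direction (-8, 11) keeps every constraint satisfied while P increases without bound.

unbounded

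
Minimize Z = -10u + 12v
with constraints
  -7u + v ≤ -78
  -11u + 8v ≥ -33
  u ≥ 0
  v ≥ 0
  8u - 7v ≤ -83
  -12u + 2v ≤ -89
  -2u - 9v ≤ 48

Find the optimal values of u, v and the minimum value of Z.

u = 629/41, v = 1205/41, minimum Z = 8170/41

Corner points and Z = -10u + 12v:
  (629/41, 1205/41) → Z = 8170/41
  (67/2, 313/2) → Z = 1543
  (895/13, 1177/13) → Z = 398
The feasible region is unbounded (it extends along (1, 6), (8, 11)), but Z strictly increases along every unbounded feasible direction, so there is no improving ray and the minimum is attained at a vertex.

At the optimal vertex, -7u + v = -78 and 8u - 7v = -83.
Solving simultaneously gives u = 629/41, v = 1205/41.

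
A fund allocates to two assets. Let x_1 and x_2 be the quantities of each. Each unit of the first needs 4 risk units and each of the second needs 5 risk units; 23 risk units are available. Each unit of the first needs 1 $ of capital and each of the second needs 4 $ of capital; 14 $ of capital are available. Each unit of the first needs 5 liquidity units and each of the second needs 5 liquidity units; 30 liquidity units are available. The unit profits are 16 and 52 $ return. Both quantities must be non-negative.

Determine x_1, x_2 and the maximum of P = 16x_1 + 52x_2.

Extreme points and P = 16x_1 + 52x_2:
  (0, 0) → P = 0
  (0, 7/2) → P = 182
  (23/4, 0) → P = 92
  (2, 3) → P = 188

x_1 = 2, x_2 = 3, maximum P = 188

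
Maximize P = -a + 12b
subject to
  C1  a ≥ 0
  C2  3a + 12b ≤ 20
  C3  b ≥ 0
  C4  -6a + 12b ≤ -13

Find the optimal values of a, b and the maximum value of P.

a = 11/3, b = 3/4, maximum P = 16/3

Corner points and P = -a + 12b:
  (20/3, 0) → P = -20/3
  (11/3, 3/4) → P = 16/3
  (13/6, 0) → P = -13/6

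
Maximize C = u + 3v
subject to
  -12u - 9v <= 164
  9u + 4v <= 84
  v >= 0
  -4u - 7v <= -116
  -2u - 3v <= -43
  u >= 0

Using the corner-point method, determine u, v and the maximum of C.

Vertices and C = u + 3v:
  (124/47, 708/47) → C = 2248/47
  (0, 21) → C = 63
  (0, 116/7) → C = 348/7

u = 0, v = 21, maximum C = 63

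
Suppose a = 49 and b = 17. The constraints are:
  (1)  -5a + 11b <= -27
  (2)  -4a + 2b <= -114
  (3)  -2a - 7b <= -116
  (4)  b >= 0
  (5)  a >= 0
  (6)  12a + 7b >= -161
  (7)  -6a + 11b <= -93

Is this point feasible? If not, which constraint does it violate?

feasible

(1): -58 ≤ -27 ✓
(2): -162 ≤ -114 ✓
(3): -217 ≤ -116 ✓
(4): 17 ≥ 0 ✓
(5): 49 ≥ 0 ✓
(6): 707 ≥ -161 ✓
(7): -107 ≤ -93 ✓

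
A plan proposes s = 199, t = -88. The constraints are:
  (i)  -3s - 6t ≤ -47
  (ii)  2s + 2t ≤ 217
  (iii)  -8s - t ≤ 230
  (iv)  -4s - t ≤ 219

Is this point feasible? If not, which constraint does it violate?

Constraint (ii): 2s + 2t = 222, which is not ≤ 217. All other constraints are satisfied.

not feasible — violates (ii)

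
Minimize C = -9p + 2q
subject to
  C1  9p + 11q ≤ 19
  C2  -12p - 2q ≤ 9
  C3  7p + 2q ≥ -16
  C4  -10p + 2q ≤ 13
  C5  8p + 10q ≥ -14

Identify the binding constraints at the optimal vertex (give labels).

C1 and C5

Vertices and C = -9p + 2q:
  (-105/128, 307/128) → C = 1559/128
  (172, -139) → C = -1826
  (-1, 3/2) → C = 12
  (-31/52, -12/13) → C = 183/52

The minimum is at (172, -139). Substituting into each constraint, equality holds for C1 and C5; the remaining constraints have slack.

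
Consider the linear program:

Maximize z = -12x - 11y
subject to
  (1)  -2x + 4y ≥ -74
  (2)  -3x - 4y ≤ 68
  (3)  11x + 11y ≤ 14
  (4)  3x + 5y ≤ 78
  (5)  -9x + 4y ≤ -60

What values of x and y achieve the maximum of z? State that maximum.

Vertices and z = -12x - 11y:
  (6/5, -179/10) → z = 365/2
  (145/11, -131/11) → z = -299/11
  (-2/3, -33/2) → z = 379/2
  (716/143, -534/143) → z = -2718/143

The optimum lies where -3x - 4y = 68 and -9x + 4y = -60.
Solving simultaneously gives x = -2/3, y = -33/2.

x = -2/3, y = -33/2, maximum z = 379/2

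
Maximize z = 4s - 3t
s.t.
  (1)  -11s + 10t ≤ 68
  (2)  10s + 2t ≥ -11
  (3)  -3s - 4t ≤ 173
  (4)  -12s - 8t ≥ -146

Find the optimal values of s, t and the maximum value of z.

s = 82, t = -419/4, maximum z = 2569/4

Vertices and z = 4s - 3t:
  (-123/61, 559/122) → z = -2661/122
  (229/52, 1211/104) → z = -1801/104
  (151/17, -1697/34) → z = 6299/34
  (82, -419/4) → z = 2569/4

The optimum lies where -3s - 4t = 173 and -12s - 8t = -146.
Solving simultaneously gives s = 82, t = -419/4.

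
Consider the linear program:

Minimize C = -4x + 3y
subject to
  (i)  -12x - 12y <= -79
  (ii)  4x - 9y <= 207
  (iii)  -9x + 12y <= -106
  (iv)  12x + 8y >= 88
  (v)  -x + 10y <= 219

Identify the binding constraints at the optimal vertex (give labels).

(ii) and (v)

Vertices and C = -4x + 3y:
  (1065/52, -542/39) → C = -1607/13
  (53/6, -9/4) → C = -505/12
  (4041/31, 1083/31) → C = -12915/31
  (238/27, -20/9) → C = -1132/27
  (1844/39, 2077/78) → C = -8521/78

The minimum is at (4041/31, 1083/31). Substituting into each constraint, equality holds for (ii) and (v); the remaining constraints have slack.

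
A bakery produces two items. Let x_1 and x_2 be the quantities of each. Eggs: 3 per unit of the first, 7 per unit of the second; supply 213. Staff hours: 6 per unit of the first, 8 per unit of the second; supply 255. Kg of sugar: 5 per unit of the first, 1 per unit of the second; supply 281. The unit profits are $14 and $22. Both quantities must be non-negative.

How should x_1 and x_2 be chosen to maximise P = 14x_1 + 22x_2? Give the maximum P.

Corner points and P = 14x_1 + 22x_2:
  (0, 0) → P = 0
  (0, 213/7) → P = 4686/7
  (85/2, 0) → P = 595
  (9/2, 57/2) → P = 690

The binding constraints are 3x_1 + 7x_2 = 213 and 6x_1 + 8x_2 = 255.
Solving simultaneously gives x_1 = 9/2, x_2 = 57/2.

x_1 = 9/2, x_2 = 57/2, maximum P = 690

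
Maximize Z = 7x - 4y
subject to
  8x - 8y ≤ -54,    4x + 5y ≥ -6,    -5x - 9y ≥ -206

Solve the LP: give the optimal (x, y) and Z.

Extreme points and Z = 7x - 4y:
  (-53/12, 7/3) → Z = -161/4
  (83/8, 137/8) → Z = 33/8
  (-1084/11, 854/11) → Z = -11004/11

At the optimal vertex, 8x - 8y = -54 and -5x - 9y = -206.
Solving simultaneously gives x = 83/8, y = 137/8.

x = 83/8, y = 137/8, maximum Z = 33/8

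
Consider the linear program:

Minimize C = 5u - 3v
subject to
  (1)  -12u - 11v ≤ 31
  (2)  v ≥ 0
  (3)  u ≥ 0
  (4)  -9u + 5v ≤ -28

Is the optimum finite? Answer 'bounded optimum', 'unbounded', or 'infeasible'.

unbounded

From the feasible point (28/9, 0), moving in the direction (5, 9) keeps every constraint satisfied while C decreases without bound.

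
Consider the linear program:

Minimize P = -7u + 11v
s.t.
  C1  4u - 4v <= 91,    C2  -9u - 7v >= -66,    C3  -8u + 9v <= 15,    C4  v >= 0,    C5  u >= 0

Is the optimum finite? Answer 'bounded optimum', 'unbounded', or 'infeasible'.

bounded optimum

Extreme points and P = -7u + 11v:
  (489/137, 663/137) → P = 3870/137
  (22/3, 0) → P = -154/3
  (0, 5/3) → P = 55/3
  (0, 0) → P = 0
The feasible region has finitely many vertices and no improving ray; the minimum is -154/3 at (22/3, 0).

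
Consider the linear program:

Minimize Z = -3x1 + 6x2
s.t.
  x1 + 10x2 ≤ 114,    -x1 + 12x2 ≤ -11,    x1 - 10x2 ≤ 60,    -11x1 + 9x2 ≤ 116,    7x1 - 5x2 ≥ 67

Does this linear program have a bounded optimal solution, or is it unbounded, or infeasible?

bounded optimum

Vertices and Z = -3x1 + 6x2:
  (739/11, 103/22) → Z = -1908/11
  (87, 27/10) → Z = -1224/5
  (749/79, -10/79) → Z = -2307/79
  (74/13, -353/65) → Z = -3228/65
The feasible region has finitely many vertices and no improving ray; the minimum is -1224/5 at (87, 27/10).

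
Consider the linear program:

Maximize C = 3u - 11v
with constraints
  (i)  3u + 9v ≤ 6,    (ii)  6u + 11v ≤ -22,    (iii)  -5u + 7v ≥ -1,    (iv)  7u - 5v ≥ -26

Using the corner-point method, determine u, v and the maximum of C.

u = -187/24, v = -137/24, maximum C = 473/12

Corner points and C = 3u - 11v:
  (-143/97, -116/97) → C = 847/97
  (-396/107, 2/107) → C = -1210/107
  (-187/24, -137/24) → C = 473/12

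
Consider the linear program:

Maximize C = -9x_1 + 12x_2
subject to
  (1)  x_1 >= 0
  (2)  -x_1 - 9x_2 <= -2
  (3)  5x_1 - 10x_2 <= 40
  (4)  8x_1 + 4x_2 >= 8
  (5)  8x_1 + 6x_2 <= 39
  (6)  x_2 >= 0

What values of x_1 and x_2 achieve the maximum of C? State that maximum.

The binding constraints are x_1 = 0 and 8x_1 + 6x_2 = 39.
Solving simultaneously gives x_1 = 0, x_2 = 13/2.

x_1 = 0, x_2 = 13/2, maximum C = 78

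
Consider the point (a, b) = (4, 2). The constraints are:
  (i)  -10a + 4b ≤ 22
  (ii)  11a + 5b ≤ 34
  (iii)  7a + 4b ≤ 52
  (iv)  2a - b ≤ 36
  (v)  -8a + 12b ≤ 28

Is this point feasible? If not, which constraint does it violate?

Constraint (ii): 11a + 5b = 54, which is not ≤ 34. All other constraints are satisfied.

not feasible — violates (ii)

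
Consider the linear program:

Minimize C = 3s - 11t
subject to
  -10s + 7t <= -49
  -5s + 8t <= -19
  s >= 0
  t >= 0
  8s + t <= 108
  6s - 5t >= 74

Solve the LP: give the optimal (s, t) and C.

s = 307/23, t = 28/23, minimum C = 613/23

Feasible corners and C = 3s - 11t:
  (27/2, 0) → C = 81/2
  (37/3, 0) → C = 37
  (307/23, 28/23) → C = 613/23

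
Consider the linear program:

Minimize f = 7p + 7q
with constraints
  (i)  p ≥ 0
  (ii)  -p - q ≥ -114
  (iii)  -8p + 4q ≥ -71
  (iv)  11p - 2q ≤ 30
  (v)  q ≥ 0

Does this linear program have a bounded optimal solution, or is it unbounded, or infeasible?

Corner points and f = 7p + 7q:
  (0, 114) → f = 798
  (0, 0) → f = 0
  (258/13, 1224/13) → f = 798
  (30/11, 0) → f = 210/11
The feasible region has finitely many vertices and no improving ray; the minimum is 0 at (0, 0).

bounded optimum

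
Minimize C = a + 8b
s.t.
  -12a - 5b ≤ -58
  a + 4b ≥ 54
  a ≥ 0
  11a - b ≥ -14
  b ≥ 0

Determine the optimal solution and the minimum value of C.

Vertices and C = a + 8b:
  (0, 27/2) → C = 108
  (54, 0) → C = 54
  (0, 14) → C = 112
The feasible region is unbounded (it extends along (1, 11), (1, 0)), but C strictly increases along every unbounded feasible direction, so there is no improving ray and the minimum is attained at a vertex.

The binding constraints are a + 4b = 54 and b = 0.
Solving simultaneously gives a = 54, b = 0.

a = 54, b = 0, minimum C = 54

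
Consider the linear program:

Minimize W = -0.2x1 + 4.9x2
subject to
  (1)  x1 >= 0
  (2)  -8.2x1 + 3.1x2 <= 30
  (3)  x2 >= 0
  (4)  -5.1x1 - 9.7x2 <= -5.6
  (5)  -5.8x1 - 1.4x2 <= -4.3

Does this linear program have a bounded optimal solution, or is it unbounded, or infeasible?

unbounded

From the feasible point (0, 300/31), moving in the direction (1, 0) keeps every constraint satisfied while W decreases without bound.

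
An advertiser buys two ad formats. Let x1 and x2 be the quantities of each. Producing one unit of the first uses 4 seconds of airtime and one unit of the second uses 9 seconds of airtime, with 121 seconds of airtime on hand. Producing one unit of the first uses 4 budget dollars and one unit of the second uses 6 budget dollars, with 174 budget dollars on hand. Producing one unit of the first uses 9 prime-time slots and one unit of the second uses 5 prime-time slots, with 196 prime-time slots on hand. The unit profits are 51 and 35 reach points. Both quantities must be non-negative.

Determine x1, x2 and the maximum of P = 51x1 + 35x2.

x1 = 19, x2 = 5, maximum P = 1144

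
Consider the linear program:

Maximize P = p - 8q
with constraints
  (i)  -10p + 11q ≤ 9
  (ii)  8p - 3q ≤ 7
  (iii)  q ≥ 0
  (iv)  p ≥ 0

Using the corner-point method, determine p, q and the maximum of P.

p = 7/8, q = 0, maximum P = 7/8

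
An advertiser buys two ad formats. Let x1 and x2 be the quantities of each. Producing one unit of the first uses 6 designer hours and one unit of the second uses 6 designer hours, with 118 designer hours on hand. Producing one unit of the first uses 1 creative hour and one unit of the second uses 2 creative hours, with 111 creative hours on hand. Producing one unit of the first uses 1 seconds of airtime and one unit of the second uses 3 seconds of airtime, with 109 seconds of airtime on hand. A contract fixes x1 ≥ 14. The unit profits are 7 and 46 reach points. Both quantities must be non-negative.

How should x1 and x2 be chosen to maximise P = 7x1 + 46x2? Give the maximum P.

At the optimal vertex, 6x1 + 6x2 = 118 and x1 = 14.
Solving simultaneously gives x1 = 14, x2 = 17/3.

x1 = 14, x2 = 17/3, maximum P = 1076/3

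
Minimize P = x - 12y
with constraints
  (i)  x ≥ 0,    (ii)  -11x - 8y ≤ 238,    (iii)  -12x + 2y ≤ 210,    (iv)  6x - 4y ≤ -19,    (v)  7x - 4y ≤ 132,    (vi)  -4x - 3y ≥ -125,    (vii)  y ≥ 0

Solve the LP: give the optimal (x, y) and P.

Vertices and P = x - 12y:
  (0, 19/4) → P = -57
  (0, 125/3) → P = -500
  (443/34, 413/17) → P = -557/2

The optimum lies where x = 0 and -4x - 3y = -125.
Solving simultaneously gives x = 0, y = 125/3.

x = 0, y = 125/3, minimum P = -500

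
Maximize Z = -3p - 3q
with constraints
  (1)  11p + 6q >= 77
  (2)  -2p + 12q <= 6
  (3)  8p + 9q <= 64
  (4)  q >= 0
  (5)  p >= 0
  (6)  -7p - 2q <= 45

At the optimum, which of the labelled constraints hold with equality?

(1) and (4)

Feasible corners and Z = -3p - 3q:
  (37/6, 55/36) → Z = -277/12
  (7, 0) → Z = -21
  (119/19, 88/57) → Z = -445/19
  (8, 0) → Z = -24

The maximum is at (7, 0). Substituting into each constraint, equality holds for (1) and (4); the remaining constraints have slack.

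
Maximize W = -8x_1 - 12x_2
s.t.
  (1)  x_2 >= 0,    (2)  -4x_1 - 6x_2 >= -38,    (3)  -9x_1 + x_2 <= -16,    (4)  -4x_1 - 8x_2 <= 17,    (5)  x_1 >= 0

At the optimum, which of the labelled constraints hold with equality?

(1) and (3)

Feasible corners and W = -8x_1 - 12x_2:
  (19/2, 0) → W = -76
  (16/9, 0) → W = -128/9
  (67/29, 139/29) → W = -76

The maximum is at (16/9, 0). Substituting into each constraint, equality holds for (1) and (3); the remaining constraints have slack.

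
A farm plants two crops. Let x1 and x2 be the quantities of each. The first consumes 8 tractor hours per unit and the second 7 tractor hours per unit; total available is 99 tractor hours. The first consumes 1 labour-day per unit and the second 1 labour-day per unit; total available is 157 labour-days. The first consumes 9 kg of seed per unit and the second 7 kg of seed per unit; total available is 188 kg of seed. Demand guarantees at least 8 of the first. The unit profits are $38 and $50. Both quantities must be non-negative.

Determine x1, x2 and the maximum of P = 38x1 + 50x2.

Vertices and P = 38x1 + 50x2:
  (99/8, 0) → P = 1881/4
  (8, 0) → P = 304
  (8, 5) → P = 554

x1 = 8, x2 = 5, maximum P = 554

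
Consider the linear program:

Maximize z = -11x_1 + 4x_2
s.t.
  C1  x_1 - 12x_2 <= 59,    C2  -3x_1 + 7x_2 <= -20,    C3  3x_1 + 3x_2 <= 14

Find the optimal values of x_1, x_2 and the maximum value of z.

Corner points and z = -11x_1 + 4x_2:
  (-173/29, -157/29) → z = 1275/29
  (115/13, -163/39) → z = -4447/39
  (79/15, -3/5) → z = -181/3

x_1 = -173/29, x_2 = -157/29, maximum z = 1275/29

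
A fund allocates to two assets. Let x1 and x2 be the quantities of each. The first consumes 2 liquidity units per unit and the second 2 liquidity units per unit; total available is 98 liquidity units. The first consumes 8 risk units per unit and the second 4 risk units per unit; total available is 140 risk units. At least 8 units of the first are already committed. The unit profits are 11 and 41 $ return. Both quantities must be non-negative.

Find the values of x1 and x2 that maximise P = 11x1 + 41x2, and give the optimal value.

The optimum lies where 8x1 + 4x2 = 140 and x1 = 8.
Solving simultaneously gives x1 = 8, x2 = 19.

x1 = 8, x2 = 19, maximum P = 867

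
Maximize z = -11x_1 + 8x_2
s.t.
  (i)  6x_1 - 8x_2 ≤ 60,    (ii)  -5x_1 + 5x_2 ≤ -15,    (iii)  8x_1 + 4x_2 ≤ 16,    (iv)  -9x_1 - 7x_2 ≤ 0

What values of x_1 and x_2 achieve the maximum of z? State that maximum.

x_1 = 21/16, x_2 = -27/16, maximum z = -447/16

Corner points and z = -11x_1 + 8x_2:
  (46/11, -48/11) → z = -890/11
  (70/19, -90/19) → z = -1490/19
  (7/3, -2/3) → z = -31
  (21/16, -27/16) → z = -447/16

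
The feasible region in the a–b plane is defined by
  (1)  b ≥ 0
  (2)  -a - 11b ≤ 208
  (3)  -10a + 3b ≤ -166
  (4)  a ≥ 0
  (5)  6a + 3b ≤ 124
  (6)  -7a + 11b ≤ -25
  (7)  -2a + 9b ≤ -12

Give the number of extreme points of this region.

Pairwise boundary intersections that survive every other constraint:
  (83/5, 0)
  (62/3, 0)
  (243/14, 53/21)
  (96/5, 44/15)

4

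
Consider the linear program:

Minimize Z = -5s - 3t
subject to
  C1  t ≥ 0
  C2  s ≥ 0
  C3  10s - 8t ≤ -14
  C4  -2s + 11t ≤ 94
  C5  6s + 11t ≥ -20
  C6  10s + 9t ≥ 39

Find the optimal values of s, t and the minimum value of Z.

s = 299/47, t = 456/47, minimum Z = -2863/47

Extreme points and Z = -5s - 3t:
  (0, 94/11) → Z = -282/11
  (0, 13/3) → Z = -13
  (299/47, 456/47) → Z = -2863/47
  (93/85, 53/17) → Z = -252/17

At the optimal vertex, 10s - 8t = -14 and -2s + 11t = 94.
Solving simultaneously gives s = 299/47, t = 456/47.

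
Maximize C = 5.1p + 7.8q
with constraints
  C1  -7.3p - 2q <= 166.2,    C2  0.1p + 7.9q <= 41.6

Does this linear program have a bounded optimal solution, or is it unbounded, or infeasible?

unbounded

From the feasible point (-139618/5747, 32030/5747), moving in the direction (7.9, -0.1) keeps every constraint satisfied while C increases without bound.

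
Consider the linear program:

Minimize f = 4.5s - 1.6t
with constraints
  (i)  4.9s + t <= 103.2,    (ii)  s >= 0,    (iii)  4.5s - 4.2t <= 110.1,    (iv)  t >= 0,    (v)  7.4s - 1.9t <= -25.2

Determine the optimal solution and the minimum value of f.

Vertices and f = 4.5s - 1.6t:
  (0, 516/5) → f = -4128/25
  (5696/557, 29572/557) → f = -108416/2785
  (0, 252/19) → f = -2016/95

s = 0, t = 103.2, minimum f = -165.12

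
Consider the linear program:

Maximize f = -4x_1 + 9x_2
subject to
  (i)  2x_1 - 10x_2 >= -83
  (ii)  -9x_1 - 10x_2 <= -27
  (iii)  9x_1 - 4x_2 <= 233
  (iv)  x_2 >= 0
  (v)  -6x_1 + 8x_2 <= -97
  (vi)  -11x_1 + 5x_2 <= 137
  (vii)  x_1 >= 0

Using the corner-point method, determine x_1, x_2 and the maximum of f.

x_1 = 123/4, x_2 = 175/16, maximum f = -393/16

Corner points and f = -4x_1 + 9x_2:
  (233/9, 0) → f = -932/9
  (123/4, 175/16) → f = -393/16
  (97/6, 0) → f = -194/3

The binding constraints are 9x_1 - 4x_2 = 233 and -6x_1 + 8x_2 = -97.
Solving simultaneously gives x_1 = 123/4, x_2 = 175/16.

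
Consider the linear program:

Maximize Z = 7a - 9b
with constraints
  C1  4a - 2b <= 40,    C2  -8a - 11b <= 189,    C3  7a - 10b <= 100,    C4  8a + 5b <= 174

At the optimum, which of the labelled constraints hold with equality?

C1 and C3

Corner points and Z = 7a - 9b:
  (100/13, -60/13) → Z = 1240/13
  (137/9, 94/9) → Z = 113/9
  (-790/157, -2123/157) → Z = 13577/157
The feasible region is unbounded (it extends along (-11, 8), (-5, 8)), but Z strictly decreases along every unbounded feasible direction, so there is no improving ray and the maximum is attained at a vertex.

The maximum is at (100/13, -60/13). Substituting into each constraint, equality holds for C1 and C3; the remaining constraints have slack.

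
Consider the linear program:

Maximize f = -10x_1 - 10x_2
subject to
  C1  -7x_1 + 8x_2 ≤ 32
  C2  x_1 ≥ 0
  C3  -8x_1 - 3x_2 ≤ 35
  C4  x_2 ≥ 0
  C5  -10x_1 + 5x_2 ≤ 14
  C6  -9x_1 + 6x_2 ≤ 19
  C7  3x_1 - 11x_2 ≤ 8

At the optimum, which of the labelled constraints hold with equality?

C2 and C4

Feasible corners and f = -10x_1 - 10x_2:
  (4/3, 31/6) → f = -65
  (0, 0) → f = 0
  (0, 14/5) → f = -28
  (8/3, 0) → f = -80/3
  (11/15, 64/15) → f = -50
The feasible region is unbounded (it extends along (8, 7), (11, 3)), but f strictly decreases along every unbounded feasible direction, so there is no improving ray and the maximum is attained at a vertex.

The maximum is at (0, 0). Substituting into each constraint, equality holds for C2 and C4; the remaining constraints have slack.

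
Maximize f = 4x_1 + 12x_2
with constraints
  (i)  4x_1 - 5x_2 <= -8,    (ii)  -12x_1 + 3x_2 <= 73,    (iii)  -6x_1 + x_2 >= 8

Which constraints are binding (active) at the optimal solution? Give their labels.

(ii) and (iii)

Corner points and f = 4x_1 + 12x_2:
  (-341/48, -49/12) → f = -929/12
  (-16/13, 8/13) → f = 32/13
  (49/6, 57) → f = 2150/3

The maximum is at (49/6, 57). Substituting into each constraint, equality holds for (ii) and (iii); the remaining constraints have slack.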